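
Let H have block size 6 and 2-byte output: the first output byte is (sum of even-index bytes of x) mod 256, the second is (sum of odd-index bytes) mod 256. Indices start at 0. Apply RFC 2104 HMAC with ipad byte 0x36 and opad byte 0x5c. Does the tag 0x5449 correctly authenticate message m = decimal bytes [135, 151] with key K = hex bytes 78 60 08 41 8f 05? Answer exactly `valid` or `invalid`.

invalid

Key hex bytes 78 60 08 41 8f 05 is exactly B = 6 bytes: K' = 78 60 08 41 8f 05.
K' ⊕ ipad = 4e 56 3e 77 b9 33; K' ⊕ opad = 24 3c 54 1d d3 59.
Inner hash: even-index sum = 460 mod 256 = 204; odd-index sum = 407 mod 256 = 151 → cc 97.
Outer hash (recomputed tag): even-index sum = 535 mod 256 = 23; odd-index sum = 329 mod 256 = 73 → 17 49.
Recomputed tag = 1749; claimed = 5449 → mismatch.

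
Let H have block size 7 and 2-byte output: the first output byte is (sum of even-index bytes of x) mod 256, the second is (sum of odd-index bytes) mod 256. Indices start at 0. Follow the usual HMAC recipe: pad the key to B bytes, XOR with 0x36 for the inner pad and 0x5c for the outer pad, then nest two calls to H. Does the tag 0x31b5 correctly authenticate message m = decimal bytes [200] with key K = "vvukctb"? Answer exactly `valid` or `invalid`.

Key "vvukctb" = 76 76 75 6b 63 74 62 is exactly B = 7 bytes: K' = 76 76 75 6b 63 74 62.
K' ⊕ ipad = 40 40 43 5d 55 42 54; K' ⊕ opad = 2a 2a 29 37 3f 28 3e.
Inner hash: even-index sum = 300 mod 256 = 44; odd-index sum = 423 mod 256 = 167 → 2c a7.
Outer hash (recomputed tag): even-index sum = 375 mod 256 = 119; odd-index sum = 181 mod 256 = 181 → 77 b5.
Recomputed tag = 77b5; claimed = 31b5 → mismatch.

invalid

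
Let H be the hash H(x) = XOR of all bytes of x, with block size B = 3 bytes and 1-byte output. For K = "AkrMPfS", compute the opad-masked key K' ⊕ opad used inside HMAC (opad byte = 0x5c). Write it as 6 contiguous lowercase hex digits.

Key "AkrMPfS" = 41 6b 72 4d 50 66 53 is 7 bytes > B = 3, so hash it first: H(key) = 70, then zero-pad to 3 bytes: K' = 70 00 00.
XOR each byte with 0x5c: 70⊕5c=2c, 00⊕5c=5c, 00⊕5c=5c.

2c5c5c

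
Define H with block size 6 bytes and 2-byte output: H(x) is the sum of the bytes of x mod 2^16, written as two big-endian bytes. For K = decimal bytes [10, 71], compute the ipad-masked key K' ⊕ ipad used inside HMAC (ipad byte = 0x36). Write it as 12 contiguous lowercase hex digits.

Key decimal bytes [10, 71] = 0a 47 is 2 bytes ≤ B = 6; zero-pad to 6 bytes: K' = 0a 47 00 00 00 00.
XOR each byte with 0x36: 0a⊕36=3c, 47⊕36=71, 00⊕36=36, 00⊕36=36, 00⊕36=36, 00⊕36=36.

3c7136363636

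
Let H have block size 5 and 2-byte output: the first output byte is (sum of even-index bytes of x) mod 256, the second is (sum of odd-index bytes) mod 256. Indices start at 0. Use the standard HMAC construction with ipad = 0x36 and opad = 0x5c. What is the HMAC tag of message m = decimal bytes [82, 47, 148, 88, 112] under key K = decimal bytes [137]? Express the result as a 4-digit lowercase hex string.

4f6a

Key decimal bytes [137] = 89 is 1 byte ≤ B = 5; zero-pad to 5 bytes: K' = 89 00 00 00 00.
K' ⊕ ipad = bf 36 36 36 36.  K' ⊕ opad = d5 5c 5c 5c 5c.
Inner input = (K'⊕ipad) ∥ m = bf 36 36 36 36 ∥ 52 2f 94 58 70.
Inner hash: even-index sum = 434 mod 256 = 178; odd-index sum = 450 mod 256 = 194 → b2 c2.
Outer input = (K'⊕opad) ∥ inner = d5 5c 5c 5c 5c ∥ b2 c2.
Outer hash (tag): even-index sum = 591 mod 256 = 79; odd-index sum = 362 mod 256 = 106 → 4f 6a.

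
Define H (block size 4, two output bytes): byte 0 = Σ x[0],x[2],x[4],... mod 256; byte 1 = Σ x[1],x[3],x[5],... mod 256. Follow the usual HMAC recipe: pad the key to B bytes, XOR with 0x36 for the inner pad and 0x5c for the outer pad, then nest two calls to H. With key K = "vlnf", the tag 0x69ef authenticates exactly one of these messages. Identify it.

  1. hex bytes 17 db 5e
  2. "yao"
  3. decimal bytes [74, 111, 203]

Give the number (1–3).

Key "vlnf" = 76 6c 6e 66 is exactly B = 4 bytes: K' = 76 6c 6e 66.
K' ⊕ ipad = 40 5a 58 50; K' ⊕ opad = 2a 30 32 3a.
m1: inner = H(40 5a 58 50 17 db 5e) = 0d 85; tag = H(2a 30 32 3a 0d 85) = 69ef ← matches
m2: inner = H(40 5a 58 50 79 61 6f) = 80 0b; tag = H(2a 30 32 3a 80 0b) = dc75
m3: inner = H(40 5a 58 50 4a 6f cb) = ad 19; tag = H(2a 30 32 3a ad 19) = 0983

1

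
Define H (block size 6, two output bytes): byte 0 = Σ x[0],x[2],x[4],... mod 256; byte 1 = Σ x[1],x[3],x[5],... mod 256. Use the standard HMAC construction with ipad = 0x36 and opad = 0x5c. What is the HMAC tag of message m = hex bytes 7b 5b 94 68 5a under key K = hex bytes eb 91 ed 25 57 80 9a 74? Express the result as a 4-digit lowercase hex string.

2179

Key hex bytes eb 91 ed 25 57 80 9a 74 is 8 bytes > B = 6, so hash it first: H(key) = c9 aa, then zero-pad to 6 bytes: K' = c9 aa 00 00 00 00.
K' ⊕ ipad = ff 9c 36 36 36 36.  K' ⊕ opad = 95 f6 5c 5c 5c 5c.
Inner input = (K'⊕ipad) ∥ m = ff 9c 36 36 36 36 ∥ 7b 5b 94 68 5a.
Inner hash: even-index sum = 724 mod 256 = 212; odd-index sum = 459 mod 256 = 203 → d4 cb.
Outer input = (K'⊕opad) ∥ inner = 95 f6 5c 5c 5c 5c ∥ d4 cb.
Outer hash (tag): even-index sum = 545 mod 256 = 33; odd-index sum = 633 mod 256 = 121 → 21 79.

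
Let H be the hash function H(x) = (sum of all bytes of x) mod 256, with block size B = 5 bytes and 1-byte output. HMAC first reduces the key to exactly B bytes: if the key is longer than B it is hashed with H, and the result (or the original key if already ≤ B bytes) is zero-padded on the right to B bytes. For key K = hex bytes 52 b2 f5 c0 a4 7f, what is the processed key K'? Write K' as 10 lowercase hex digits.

dc00000000

|K| = 6 > B = 5, so first hash the key.
H(K): sum = 82+178+245+192+164+127 = 988; mod 256 = 220 → dc.
Zero-pad H(K) = dc to 5 bytes: K' = dc 00 00 00 00.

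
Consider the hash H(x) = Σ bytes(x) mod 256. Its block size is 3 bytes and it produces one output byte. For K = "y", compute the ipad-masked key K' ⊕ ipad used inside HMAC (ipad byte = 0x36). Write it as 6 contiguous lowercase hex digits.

Key "y" = 79 is 1 byte ≤ B = 3; zero-pad to 3 bytes: K' = 79 00 00.
XOR each byte with 0x36: 79⊕36=4f, 00⊕36=36, 00⊕36=36.

4f3636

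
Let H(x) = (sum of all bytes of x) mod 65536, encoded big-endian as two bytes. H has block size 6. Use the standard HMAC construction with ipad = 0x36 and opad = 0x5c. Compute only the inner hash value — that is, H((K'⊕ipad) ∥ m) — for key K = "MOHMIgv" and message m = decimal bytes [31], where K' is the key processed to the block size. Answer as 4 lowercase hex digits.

018c

Key "MOHMIgv" = 4d 4f 48 4d 49 67 76 is 7 bytes > B = 6, so hash it first: H(key) = 02 57, then zero-pad to 6 bytes: K' = 02 57 00 00 00 00.
K' ⊕ ipad = 34 61 36 36 36 36.
Inner input = 34 61 36 36 36 36 ∥ 1f.
Inner hash: sum = 52+97+54+54+54+54+31 = 396 → 01 8c.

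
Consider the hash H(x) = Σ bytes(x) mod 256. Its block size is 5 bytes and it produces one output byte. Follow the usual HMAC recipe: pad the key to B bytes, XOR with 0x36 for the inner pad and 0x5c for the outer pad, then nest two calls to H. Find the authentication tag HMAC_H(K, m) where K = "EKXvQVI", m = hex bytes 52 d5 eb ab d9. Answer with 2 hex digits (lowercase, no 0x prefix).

Key "EKXvQVI" = 45 4b 58 76 51 56 49 is 7 bytes > B = 5, so hash it first: H(key) = 4e, then zero-pad to 5 bytes: K' = 4e 00 00 00 00.
K' ⊕ ipad = 78 36 36 36 36.  K' ⊕ opad = 12 5c 5c 5c 5c.
Inner input = (K'⊕ipad) ∥ m = 78 36 36 36 36 ∥ 52 d5 eb ab d9.
Inner hash: sum = 120+54+54+54+54+82+213+235+171+217 = 1254; mod 256 = 230 → e6.
Outer input = (K'⊕opad) ∥ inner = 12 5c 5c 5c 5c ∥ e6.
Outer hash (tag): sum = 18+92+92+92+92+230 = 616; mod 256 = 104 → 68.

68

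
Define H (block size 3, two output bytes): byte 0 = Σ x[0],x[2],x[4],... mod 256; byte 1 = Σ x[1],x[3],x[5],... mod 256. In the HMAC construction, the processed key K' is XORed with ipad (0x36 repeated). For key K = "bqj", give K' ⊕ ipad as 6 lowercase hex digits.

54475c

Key "bqj" = 62 71 6a is exactly B = 3 bytes: K' = 62 71 6a.
XOR each byte with 0x36: 62⊕36=54, 71⊕36=47, 6a⊕36=5c.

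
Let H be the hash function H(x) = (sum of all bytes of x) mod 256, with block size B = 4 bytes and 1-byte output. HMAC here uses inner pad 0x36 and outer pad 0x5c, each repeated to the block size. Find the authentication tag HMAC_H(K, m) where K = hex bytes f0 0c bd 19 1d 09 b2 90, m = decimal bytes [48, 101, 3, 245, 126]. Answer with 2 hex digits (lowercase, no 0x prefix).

Key hex bytes f0 0c bd 19 1d 09 b2 90 is 8 bytes > B = 4, so hash it first: H(key) = 3a, then zero-pad to 4 bytes: K' = 3a 00 00 00.
K' ⊕ ipad = 0c 36 36 36.  K' ⊕ opad = 66 5c 5c 5c.
Inner input = (K'⊕ipad) ∥ m = 0c 36 36 36 ∥ 30 65 03 f5 7e.
Inner hash: sum = 12+54+54+54+48+101+3+245+126 = 697; mod 256 = 185 → b9.
Outer input = (K'⊕opad) ∥ inner = 66 5c 5c 5c ∥ b9.
Outer hash (tag): sum = 102+92+92+92+185 = 563; mod 256 = 51 → 33.

33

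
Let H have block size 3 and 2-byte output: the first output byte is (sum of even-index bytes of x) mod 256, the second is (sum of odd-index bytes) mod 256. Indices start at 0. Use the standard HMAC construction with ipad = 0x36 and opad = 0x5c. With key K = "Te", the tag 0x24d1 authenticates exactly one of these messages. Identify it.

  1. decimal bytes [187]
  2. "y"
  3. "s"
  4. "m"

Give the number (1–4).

Key "Te" = 54 65 is 2 bytes ≤ B = 3; zero-pad to 3 bytes: K' = 54 65 00.
K' ⊕ ipad = 62 53 36; K' ⊕ opad = 08 39 5c.
m1: inner = H(62 53 36 bb) = 98 0e; tag = H(08 39 5c 98 0e) = 72d1
m2: inner = H(62 53 36 79) = 98 cc; tag = H(08 39 5c 98 cc) = 30d1
m3: inner = H(62 53 36 73) = 98 c6; tag = H(08 39 5c 98 c6) = 2ad1
m4: inner = H(62 53 36 6d) = 98 c0; tag = H(08 39 5c 98 c0) = 24d1 ← matches

4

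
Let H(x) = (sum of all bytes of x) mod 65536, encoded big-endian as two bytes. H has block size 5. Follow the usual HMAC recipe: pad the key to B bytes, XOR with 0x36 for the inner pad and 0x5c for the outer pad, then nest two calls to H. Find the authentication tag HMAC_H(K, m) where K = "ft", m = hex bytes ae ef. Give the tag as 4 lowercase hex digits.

0249

Key "ft" = 66 74 is 2 bytes ≤ B = 5; zero-pad to 5 bytes: K' = 66 74 00 00 00.
K' ⊕ ipad = 50 42 36 36 36.  K' ⊕ opad = 3a 28 5c 5c 5c.
Inner input = (K'⊕ipad) ∥ m = 50 42 36 36 36 ∥ ae ef.
Inner hash: sum = 80+66+54+54+54+174+239 = 721 → 02 d1.
Outer input = (K'⊕opad) ∥ inner = 3a 28 5c 5c 5c ∥ 02 d1.
Outer hash (tag): sum = 58+40+92+92+92+2+209 = 585 → 02 49.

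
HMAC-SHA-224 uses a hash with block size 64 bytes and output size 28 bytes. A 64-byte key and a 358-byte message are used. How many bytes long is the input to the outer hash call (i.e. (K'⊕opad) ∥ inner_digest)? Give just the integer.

92

Key is 64 ≤ 64 bytes, zero-padded: |K'| = 64.
Outer input = (K'⊕opad) ∥ H(inner) → 64 + 28 = 92 bytes.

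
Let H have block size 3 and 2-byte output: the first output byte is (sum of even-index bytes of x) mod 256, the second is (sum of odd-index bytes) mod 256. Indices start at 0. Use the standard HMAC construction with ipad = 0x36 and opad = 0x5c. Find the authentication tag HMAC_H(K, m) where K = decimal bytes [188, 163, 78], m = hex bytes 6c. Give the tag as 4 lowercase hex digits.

Key decimal bytes [188, 163, 78] = bc a3 4e is exactly B = 3 bytes: K' = bc a3 4e.
K' ⊕ ipad = 8a 95 78.  K' ⊕ opad = e0 ff 12.
Inner input = (K'⊕ipad) ∥ m = 8a 95 78 ∥ 6c.
Inner hash: even-index sum = 258 mod 256 = 2; odd-index sum = 257 mod 256 = 1 → 02 01.
Outer input = (K'⊕opad) ∥ inner = e0 ff 12 ∥ 02 01.
Outer hash (tag): even-index sum = 243 mod 256 = 243; odd-index sum = 257 mod 256 = 1 → f3 01.

f301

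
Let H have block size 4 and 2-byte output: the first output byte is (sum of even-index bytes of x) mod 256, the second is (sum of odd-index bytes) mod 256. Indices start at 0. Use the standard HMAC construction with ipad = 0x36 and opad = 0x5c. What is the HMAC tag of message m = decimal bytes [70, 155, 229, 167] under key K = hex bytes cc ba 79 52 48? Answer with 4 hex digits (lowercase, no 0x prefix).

Key hex bytes cc ba 79 52 48 is 5 bytes > B = 4, so hash it first: H(key) = 8d 0c, then zero-pad to 4 bytes: K' = 8d 0c 00 00.
K' ⊕ ipad = bb 3a 36 36.  K' ⊕ opad = d1 50 5c 5c.
Inner input = (K'⊕ipad) ∥ m = bb 3a 36 36 ∥ 46 9b e5 a7.
Inner hash: even-index sum = 540 mod 256 = 28; odd-index sum = 434 mod 256 = 178 → 1c b2.
Outer input = (K'⊕opad) ∥ inner = d1 50 5c 5c ∥ 1c b2.
Outer hash (tag): even-index sum = 329 mod 256 = 73; odd-index sum = 350 mod 256 = 94 → 49 5e.

495e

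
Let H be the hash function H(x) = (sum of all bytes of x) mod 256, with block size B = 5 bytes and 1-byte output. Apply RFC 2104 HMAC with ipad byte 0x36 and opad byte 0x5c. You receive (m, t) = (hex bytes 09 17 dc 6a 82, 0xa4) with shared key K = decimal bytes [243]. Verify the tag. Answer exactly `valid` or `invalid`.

Key decimal bytes [243] = f3 is 1 byte ≤ B = 5; zero-pad to 5 bytes: K' = f3 00 00 00 00.
K' ⊕ ipad = c5 36 36 36 36; K' ⊕ opad = af 5c 5c 5c 5c.
Inner hash: sum = 197+54+54+54+54+9+23+220+106+130 = 901; mod 256 = 133 → 85.
Outer hash (recomputed tag): sum = 175+92+92+92+92+133 = 676; mod 256 = 164 → a4.
Recomputed tag = a4; claimed = a4 → match.

valid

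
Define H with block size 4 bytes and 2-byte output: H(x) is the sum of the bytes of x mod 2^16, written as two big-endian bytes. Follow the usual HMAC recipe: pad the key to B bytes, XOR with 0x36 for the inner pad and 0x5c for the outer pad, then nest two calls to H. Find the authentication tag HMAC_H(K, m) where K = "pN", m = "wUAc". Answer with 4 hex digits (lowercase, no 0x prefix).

0192

Key "pN" = 70 4e is 2 bytes ≤ B = 4; zero-pad to 4 bytes: K' = 70 4e 00 00.
K' ⊕ ipad = 46 78 36 36.  K' ⊕ opad = 2c 12 5c 5c.
Inner input = (K'⊕ipad) ∥ m = 46 78 36 36 ∥ 77 55 41 63.
Inner hash: sum = 70+120+54+54+119+85+65+99 = 666 → 02 9a.
Outer input = (K'⊕opad) ∥ inner = 2c 12 5c 5c ∥ 02 9a.
Outer hash (tag): sum = 44+18+92+92+2+154 = 402 → 01 92.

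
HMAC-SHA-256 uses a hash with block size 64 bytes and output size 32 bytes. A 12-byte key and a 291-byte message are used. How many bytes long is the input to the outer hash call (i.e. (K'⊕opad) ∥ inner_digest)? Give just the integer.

Key is 12 ≤ 64 bytes, zero-padded: |K'| = 64.
Outer input = (K'⊕opad) ∥ H(inner) → 64 + 32 = 96 bytes.

96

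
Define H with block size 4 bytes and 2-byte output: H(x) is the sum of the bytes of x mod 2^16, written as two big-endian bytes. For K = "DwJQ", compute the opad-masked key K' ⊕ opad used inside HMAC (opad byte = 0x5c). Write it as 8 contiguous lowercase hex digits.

Key "DwJQ" = 44 77 4a 51 is exactly B = 4 bytes: K' = 44 77 4a 51.
XOR each byte with 0x5c: 44⊕5c=18, 77⊕5c=2b, 4a⊕5c=16, 51⊕5c=0d.

182b160d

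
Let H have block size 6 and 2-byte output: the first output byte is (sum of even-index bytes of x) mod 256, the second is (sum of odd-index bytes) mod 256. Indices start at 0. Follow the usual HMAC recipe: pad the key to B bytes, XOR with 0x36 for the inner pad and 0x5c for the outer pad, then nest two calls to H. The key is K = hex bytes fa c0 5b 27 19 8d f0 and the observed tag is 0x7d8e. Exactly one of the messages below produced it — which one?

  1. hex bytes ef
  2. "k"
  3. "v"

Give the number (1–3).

Key hex bytes fa c0 5b 27 19 8d f0 is 7 bytes > B = 6, so hash it first: H(key) = 5e 74, then zero-pad to 6 bytes: K' = 5e 74 00 00 00 00.
K' ⊕ ipad = 68 42 36 36 36 36; K' ⊕ opad = 02 28 5c 5c 5c 5c.
m1: inner = H(68 42 36 36 36 36 ef) = c3 ae; tag = H(02 28 5c 5c 5c 5c c3 ae) = 7d8e ← matches
m2: inner = H(68 42 36 36 36 36 6b) = 3f ae; tag = H(02 28 5c 5c 5c 5c 3f ae) = f98e
m3: inner = H(68 42 36 36 36 36 76) = 4a ae; tag = H(02 28 5c 5c 5c 5c 4a ae) = 048e

1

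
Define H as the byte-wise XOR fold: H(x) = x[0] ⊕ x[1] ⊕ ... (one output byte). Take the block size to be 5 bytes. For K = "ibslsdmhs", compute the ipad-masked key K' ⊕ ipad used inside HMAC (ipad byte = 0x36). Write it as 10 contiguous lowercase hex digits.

4336363636

Key "ibslsdmhs" = 69 62 73 6c 73 64 6d 68 73 is 9 bytes > B = 5, so hash it first: H(key) = 75, then zero-pad to 5 bytes: K' = 75 00 00 00 00.
XOR each byte with 0x36: 75⊕36=43, 00⊕36=36, 00⊕36=36, 00⊕36=36, 00⊕36=36.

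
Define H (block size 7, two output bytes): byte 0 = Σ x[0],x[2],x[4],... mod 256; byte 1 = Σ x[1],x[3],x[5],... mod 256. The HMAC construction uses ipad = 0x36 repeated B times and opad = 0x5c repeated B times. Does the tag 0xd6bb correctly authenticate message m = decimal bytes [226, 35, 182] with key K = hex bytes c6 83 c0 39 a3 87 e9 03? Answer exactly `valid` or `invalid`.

Key hex bytes c6 83 c0 39 a3 87 e9 03 is 8 bytes > B = 7, so hash it first: H(key) = 12 46, then zero-pad to 7 bytes: K' = 12 46 00 00 00 00 00.
K' ⊕ ipad = 24 70 36 36 36 36 36; K' ⊕ opad = 4e 1a 5c 5c 5c 5c 5c.
Inner hash: even-index sum = 233 mod 256 = 233; odd-index sum = 628 mod 256 = 116 → e9 74.
Outer hash (recomputed tag): even-index sum = 470 mod 256 = 214; odd-index sum = 443 mod 256 = 187 → d6 bb.
Recomputed tag = d6bb; claimed = d6bb → match.

valid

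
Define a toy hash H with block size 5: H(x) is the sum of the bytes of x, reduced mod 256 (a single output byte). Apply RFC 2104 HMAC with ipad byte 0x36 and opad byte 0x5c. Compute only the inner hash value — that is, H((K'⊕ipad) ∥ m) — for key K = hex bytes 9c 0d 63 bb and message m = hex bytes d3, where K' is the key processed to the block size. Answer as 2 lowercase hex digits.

Key hex bytes 9c 0d 63 bb is 4 bytes ≤ B = 5; zero-pad to 5 bytes: K' = 9c 0d 63 bb 00.
K' ⊕ ipad = aa 3b 55 8d 36.
Inner input = aa 3b 55 8d 36 ∥ d3.
Inner hash: sum = 170+59+85+141+54+211 = 720; mod 256 = 208 → d0.

d0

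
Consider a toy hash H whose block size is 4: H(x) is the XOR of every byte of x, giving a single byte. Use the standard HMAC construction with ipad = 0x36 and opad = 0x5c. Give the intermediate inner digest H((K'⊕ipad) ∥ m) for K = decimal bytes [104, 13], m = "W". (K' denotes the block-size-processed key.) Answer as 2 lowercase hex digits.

32

Key decimal bytes [104, 13] = 68 0d is 2 bytes ≤ B = 4; zero-pad to 4 bytes: K' = 68 0d 00 00.
K' ⊕ ipad = 5e 3b 36 36.
Inner input = 5e 3b 36 36 ∥ 57.
Inner hash: XOR 5e⊕3b⊕36⊕36⊕57 = 32.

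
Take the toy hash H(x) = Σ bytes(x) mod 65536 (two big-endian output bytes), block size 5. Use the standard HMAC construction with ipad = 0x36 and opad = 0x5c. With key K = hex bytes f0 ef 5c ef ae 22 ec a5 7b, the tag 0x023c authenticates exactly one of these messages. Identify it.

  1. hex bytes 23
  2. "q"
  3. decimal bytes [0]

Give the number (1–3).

Key hex bytes f0 ef 5c ef ae 22 ec a5 7b is 9 bytes > B = 5, so hash it first: H(key) = 06 06, then zero-pad to 5 bytes: K' = 06 06 00 00 00.
K' ⊕ ipad = 30 30 36 36 36; K' ⊕ opad = 5a 5a 5c 5c 5c.
m1: inner = H(30 30 36 36 36 23) = 01 25; tag = H(5a 5a 5c 5c 5c 01 25) = 01ee
m2: inner = H(30 30 36 36 36 71) = 01 73; tag = H(5a 5a 5c 5c 5c 01 73) = 023c ← matches
m3: inner = H(30 30 36 36 36 00) = 01 02; tag = H(5a 5a 5c 5c 5c 01 02) = 01cb

2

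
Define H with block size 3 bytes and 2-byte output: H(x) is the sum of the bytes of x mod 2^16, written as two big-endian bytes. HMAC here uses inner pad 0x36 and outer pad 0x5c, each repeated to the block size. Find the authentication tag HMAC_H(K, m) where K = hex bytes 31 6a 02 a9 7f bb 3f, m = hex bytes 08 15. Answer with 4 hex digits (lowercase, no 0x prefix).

01ae

Key hex bytes 31 6a 02 a9 7f bb 3f is 7 bytes > B = 3, so hash it first: H(key) = 02 bf, then zero-pad to 3 bytes: K' = 02 bf 00.
K' ⊕ ipad = 34 89 36.  K' ⊕ opad = 5e e3 5c.
Inner input = (K'⊕ipad) ∥ m = 34 89 36 ∥ 08 15.
Inner hash: sum = 52+137+54+8+21 = 272 → 01 10.
Outer input = (K'⊕opad) ∥ inner = 5e e3 5c ∥ 01 10.
Outer hash (tag): sum = 94+227+92+1+16 = 430 → 01 ae.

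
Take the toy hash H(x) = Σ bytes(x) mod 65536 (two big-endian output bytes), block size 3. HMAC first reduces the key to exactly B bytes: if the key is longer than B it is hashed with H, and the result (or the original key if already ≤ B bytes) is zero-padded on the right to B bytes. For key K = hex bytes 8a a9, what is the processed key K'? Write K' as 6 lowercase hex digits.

Key hex bytes 8a a9 is 2 bytes ≤ B = 3; zero-pad to 3 bytes: K' = 8a a9 00.

8aa900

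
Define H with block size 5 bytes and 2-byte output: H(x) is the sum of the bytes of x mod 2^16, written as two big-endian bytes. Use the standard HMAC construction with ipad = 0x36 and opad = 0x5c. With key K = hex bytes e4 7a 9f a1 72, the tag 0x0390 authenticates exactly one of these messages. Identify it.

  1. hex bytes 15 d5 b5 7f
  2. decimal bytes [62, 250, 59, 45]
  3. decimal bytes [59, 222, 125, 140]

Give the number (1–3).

Key hex bytes e4 7a 9f a1 72 is exactly B = 5 bytes: K' = e4 7a 9f a1 72.
K' ⊕ ipad = d2 4c a9 97 44; K' ⊕ opad = b8 26 c3 fd 2e.
m1: inner = H(d2 4c a9 97 44 15 d5 b5 7f) = 04 c0; tag = H(b8 26 c3 fd 2e 04 c0) = 0390 ← matches
m2: inner = H(d2 4c a9 97 44 3e fa 3b 2d) = 04 42; tag = H(b8 26 c3 fd 2e 04 42) = 0312
m3: inner = H(d2 4c a9 97 44 3b de 7d 8c) = 04 c4; tag = H(b8 26 c3 fd 2e 04 c4) = 0394

1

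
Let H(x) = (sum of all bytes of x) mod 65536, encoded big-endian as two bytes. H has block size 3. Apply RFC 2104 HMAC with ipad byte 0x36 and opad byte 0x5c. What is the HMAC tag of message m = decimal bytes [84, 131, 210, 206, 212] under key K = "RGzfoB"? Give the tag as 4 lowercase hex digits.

0204

Key "RGzfoB" = 52 47 7a 66 6f 42 is 6 bytes > B = 3, so hash it first: H(key) = 02 2a, then zero-pad to 3 bytes: K' = 02 2a 00.
K' ⊕ ipad = 34 1c 36.  K' ⊕ opad = 5e 76 5c.
Inner input = (K'⊕ipad) ∥ m = 34 1c 36 ∥ 54 83 d2 ce d4.
Inner hash: sum = 52+28+54+84+131+210+206+212 = 977 → 03 d1.
Outer input = (K'⊕opad) ∥ inner = 5e 76 5c ∥ 03 d1.
Outer hash (tag): sum = 94+118+92+3+209 = 516 → 02 04.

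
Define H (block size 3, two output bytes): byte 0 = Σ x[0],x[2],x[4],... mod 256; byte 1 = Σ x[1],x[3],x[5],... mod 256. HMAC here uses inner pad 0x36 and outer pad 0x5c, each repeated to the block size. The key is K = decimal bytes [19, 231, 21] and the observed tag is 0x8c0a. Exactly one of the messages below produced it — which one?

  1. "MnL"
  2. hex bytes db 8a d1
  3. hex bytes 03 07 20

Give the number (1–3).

3

Key decimal bytes [19, 231, 21] = 13 e7 15 is exactly B = 3 bytes: K' = 13 e7 15.
K' ⊕ ipad = 25 d1 23; K' ⊕ opad = 4f bb 49.
m1: inner = H(25 d1 23 4d 6e 4c) = b6 6a; tag = H(4f bb 49 b6 6a) = 0271
m2: inner = H(25 d1 23 db 8a d1) = d2 7d; tag = H(4f bb 49 d2 7d) = 158d
m3: inner = H(25 d1 23 03 07 20) = 4f f4; tag = H(4f bb 49 4f f4) = 8c0a ← matches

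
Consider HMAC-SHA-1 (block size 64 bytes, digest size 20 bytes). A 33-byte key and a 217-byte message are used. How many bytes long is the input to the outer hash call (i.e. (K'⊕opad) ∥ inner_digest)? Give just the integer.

84

Key is 33 ≤ 64 bytes, zero-padded: |K'| = 64.
Outer input = (K'⊕opad) ∥ H(inner) → 64 + 20 = 84 bytes.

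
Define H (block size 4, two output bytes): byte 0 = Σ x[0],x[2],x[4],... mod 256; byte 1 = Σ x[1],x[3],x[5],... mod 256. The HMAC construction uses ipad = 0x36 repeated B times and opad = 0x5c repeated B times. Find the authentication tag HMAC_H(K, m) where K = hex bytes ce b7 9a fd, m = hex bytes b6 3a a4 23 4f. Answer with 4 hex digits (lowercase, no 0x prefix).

a535

Key hex bytes ce b7 9a fd is exactly B = 4 bytes: K' = ce b7 9a fd.
K' ⊕ ipad = f8 81 ac cb.  K' ⊕ opad = 92 eb c6 a1.
Inner input = (K'⊕ipad) ∥ m = f8 81 ac cb ∥ b6 3a a4 23 4f.
Inner hash: even-index sum = 845 mod 256 = 77; odd-index sum = 425 mod 256 = 169 → 4d a9.
Outer input = (K'⊕opad) ∥ inner = 92 eb c6 a1 ∥ 4d a9.
Outer hash (tag): even-index sum = 421 mod 256 = 165; odd-index sum = 565 mod 256 = 53 → a5 35.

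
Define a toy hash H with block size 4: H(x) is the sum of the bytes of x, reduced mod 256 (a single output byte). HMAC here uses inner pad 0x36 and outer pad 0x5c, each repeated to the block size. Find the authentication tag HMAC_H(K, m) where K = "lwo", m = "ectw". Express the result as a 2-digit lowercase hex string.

Key "lwo" = 6c 77 6f is 3 bytes ≤ B = 4; zero-pad to 4 bytes: K' = 6c 77 6f 00.
K' ⊕ ipad = 5a 41 59 36.  K' ⊕ opad = 30 2b 33 5c.
Inner input = (K'⊕ipad) ∥ m = 5a 41 59 36 ∥ 65 63 74 77.
Inner hash: sum = 90+65+89+54+101+99+116+119 = 733; mod 256 = 221 → dd.
Outer input = (K'⊕opad) ∥ inner = 30 2b 33 5c ∥ dd.
Outer hash (tag): sum = 48+43+51+92+221 = 455; mod 256 = 199 → c7.

c7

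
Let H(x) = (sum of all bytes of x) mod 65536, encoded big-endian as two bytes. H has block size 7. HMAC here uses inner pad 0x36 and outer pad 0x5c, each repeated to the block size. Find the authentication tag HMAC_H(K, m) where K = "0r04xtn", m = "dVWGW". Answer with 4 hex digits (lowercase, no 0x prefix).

02d7

Key "0r04xtn" = 30 72 30 34 78 74 6e is exactly B = 7 bytes: K' = 30 72 30 34 78 74 6e.
K' ⊕ ipad = 06 44 06 02 4e 42 58.  K' ⊕ opad = 6c 2e 6c 68 24 28 32.
Inner input = (K'⊕ipad) ∥ m = 06 44 06 02 4e 42 58 ∥ 64 56 57 47 57.
Inner hash: sum = 6+68+6+2+78+66+88+100+86+87+71+87 = 745 → 02 e9.
Outer input = (K'⊕opad) ∥ inner = 6c 2e 6c 68 24 28 32 ∥ 02 e9.
Outer hash (tag): sum = 108+46+108+104+36+40+50+2+233 = 727 → 02 d7.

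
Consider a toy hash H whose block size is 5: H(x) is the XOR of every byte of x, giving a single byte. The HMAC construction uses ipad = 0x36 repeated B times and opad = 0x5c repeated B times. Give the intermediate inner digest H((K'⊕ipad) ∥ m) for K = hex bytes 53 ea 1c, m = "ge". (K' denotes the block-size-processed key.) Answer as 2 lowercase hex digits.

Key hex bytes 53 ea 1c is 3 bytes ≤ B = 5; zero-pad to 5 bytes: K' = 53 ea 1c 00 00.
K' ⊕ ipad = 65 dc 2a 36 36.
Inner input = 65 dc 2a 36 36 ∥ 67 65.
Inner hash: XOR 65⊕dc⊕2a⊕36⊕36⊕67⊕65 = 91.

91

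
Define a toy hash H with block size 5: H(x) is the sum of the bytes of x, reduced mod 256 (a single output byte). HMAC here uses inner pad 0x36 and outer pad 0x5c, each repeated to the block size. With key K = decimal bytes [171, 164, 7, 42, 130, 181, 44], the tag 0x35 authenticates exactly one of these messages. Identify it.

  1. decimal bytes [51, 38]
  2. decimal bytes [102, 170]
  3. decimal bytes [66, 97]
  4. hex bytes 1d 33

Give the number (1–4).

Key decimal bytes [171, 164, 7, 42, 130, 181, 44] = ab a4 07 2a 82 b5 2c is 7 bytes > B = 5, so hash it first: H(key) = e3, then zero-pad to 5 bytes: K' = e3 00 00 00 00.
K' ⊕ ipad = d5 36 36 36 36; K' ⊕ opad = bf 5c 5c 5c 5c.
m1: inner = H(d5 36 36 36 36 33 26) = 06; tag = H(bf 5c 5c 5c 5c 06) = 35 ← matches
m2: inner = H(d5 36 36 36 36 66 aa) = bd; tag = H(bf 5c 5c 5c 5c bd) = ec
m3: inner = H(d5 36 36 36 36 42 61) = 50; tag = H(bf 5c 5c 5c 5c 50) = 7f
m4: inner = H(d5 36 36 36 36 1d 33) = fd; tag = H(bf 5c 5c 5c 5c fd) = 2c

1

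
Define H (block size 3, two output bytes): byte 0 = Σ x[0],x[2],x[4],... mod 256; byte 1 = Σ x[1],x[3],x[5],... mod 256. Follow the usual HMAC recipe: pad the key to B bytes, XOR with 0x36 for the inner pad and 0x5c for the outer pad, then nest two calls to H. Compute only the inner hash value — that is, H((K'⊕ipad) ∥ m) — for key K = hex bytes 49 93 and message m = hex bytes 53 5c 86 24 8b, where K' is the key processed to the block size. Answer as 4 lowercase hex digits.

Key hex bytes 49 93 is 2 bytes ≤ B = 3; zero-pad to 3 bytes: K' = 49 93 00.
K' ⊕ ipad = 7f a5 36.
Inner input = 7f a5 36 ∥ 53 5c 86 24 8b.
Inner hash: even-index sum = 309 mod 256 = 53; odd-index sum = 521 mod 256 = 9 → 35 09.

3509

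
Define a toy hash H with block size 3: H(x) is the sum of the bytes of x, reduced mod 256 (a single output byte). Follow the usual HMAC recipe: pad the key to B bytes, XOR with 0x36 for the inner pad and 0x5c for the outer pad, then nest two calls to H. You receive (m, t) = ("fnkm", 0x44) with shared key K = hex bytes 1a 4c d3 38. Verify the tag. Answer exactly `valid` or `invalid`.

valid

Key hex bytes 1a 4c d3 38 is 4 bytes > B = 3, so hash it first: H(key) = 71, then zero-pad to 3 bytes: K' = 71 00 00.
K' ⊕ ipad = 47 36 36; K' ⊕ opad = 2d 5c 5c.
Inner hash: sum = 71+54+54+102+110+107+109 = 607; mod 256 = 95 → 5f.
Outer hash (recomputed tag): sum = 45+92+92+95 = 324; mod 256 = 68 → 44.
Recomputed tag = 44; claimed = 44 → match.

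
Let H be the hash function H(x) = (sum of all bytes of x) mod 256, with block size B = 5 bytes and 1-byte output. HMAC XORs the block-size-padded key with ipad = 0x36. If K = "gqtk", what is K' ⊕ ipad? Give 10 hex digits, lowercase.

5147425d36

Key "gqtk" = 67 71 74 6b is 4 bytes ≤ B = 5; zero-pad to 5 bytes: K' = 67 71 74 6b 00.
XOR each byte with 0x36: 67⊕36=51, 71⊕36=47, 74⊕36=42, 6b⊕36=5d, 00⊕36=36.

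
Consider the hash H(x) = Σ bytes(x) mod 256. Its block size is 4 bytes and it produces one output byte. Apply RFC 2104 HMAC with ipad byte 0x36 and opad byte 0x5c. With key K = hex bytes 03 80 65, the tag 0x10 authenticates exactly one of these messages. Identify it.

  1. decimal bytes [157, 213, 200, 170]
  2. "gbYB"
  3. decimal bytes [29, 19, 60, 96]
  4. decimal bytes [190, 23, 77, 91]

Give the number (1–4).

Key hex bytes 03 80 65 is 3 bytes ≤ B = 4; zero-pad to 4 bytes: K' = 03 80 65 00.
K' ⊕ ipad = 35 b6 53 36; K' ⊕ opad = 5f dc 39 5c.
m1: inner = H(35 b6 53 36 9d d5 c8 aa) = 58; tag = H(5f dc 39 5c 58) = 28
m2: inner = H(35 b6 53 36 67 62 59 42) = d8; tag = H(5f dc 39 5c d8) = a8
m3: inner = H(35 b6 53 36 1d 13 3c 60) = 40; tag = H(5f dc 39 5c 40) = 10 ← matches
m4: inner = H(35 b6 53 36 be 17 4d 5b) = f1; tag = H(5f dc 39 5c f1) = c1

3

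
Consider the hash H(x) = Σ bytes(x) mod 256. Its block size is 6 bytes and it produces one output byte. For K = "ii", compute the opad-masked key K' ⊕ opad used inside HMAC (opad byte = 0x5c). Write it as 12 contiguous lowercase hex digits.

35355c5c5c5c

Key "ii" = 69 69 is 2 bytes ≤ B = 6; zero-pad to 6 bytes: K' = 69 69 00 00 00 00.
XOR each byte with 0x5c: 69⊕5c=35, 69⊕5c=35, 00⊕5c=5c, 00⊕5c=5c, 00⊕5c=5c, 00⊕5c=5c.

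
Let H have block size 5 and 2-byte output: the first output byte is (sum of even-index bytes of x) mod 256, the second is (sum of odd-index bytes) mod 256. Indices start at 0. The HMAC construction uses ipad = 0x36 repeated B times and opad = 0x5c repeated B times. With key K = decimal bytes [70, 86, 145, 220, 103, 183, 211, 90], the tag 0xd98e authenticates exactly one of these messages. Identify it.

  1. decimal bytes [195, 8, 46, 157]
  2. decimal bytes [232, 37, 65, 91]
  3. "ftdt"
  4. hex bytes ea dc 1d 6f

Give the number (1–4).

2

Key decimal bytes [70, 86, 145, 220, 103, 183, 211, 90] = 46 56 91 dc 67 b7 d3 5a is 8 bytes > B = 5, so hash it first: H(key) = 11 43, then zero-pad to 5 bytes: K' = 11 43 00 00 00.
K' ⊕ ipad = 27 75 36 36 36; K' ⊕ opad = 4d 1f 5c 5c 5c.
m1: inner = H(27 75 36 36 36 c3 08 2e 9d) = 38 9c; tag = H(4d 1f 5c 5c 5c 38 9c) = a1b3
m2: inner = H(27 75 36 36 36 e8 25 41 5b) = 13 d4; tag = H(4d 1f 5c 5c 5c 13 d4) = d98e ← matches
m3: inner = H(27 75 36 36 36 66 74 64 74) = 7b 75; tag = H(4d 1f 5c 5c 5c 7b 75) = 7af6
m4: inner = H(27 75 36 36 36 ea dc 1d 6f) = de b2; tag = H(4d 1f 5c 5c 5c de b2) = b759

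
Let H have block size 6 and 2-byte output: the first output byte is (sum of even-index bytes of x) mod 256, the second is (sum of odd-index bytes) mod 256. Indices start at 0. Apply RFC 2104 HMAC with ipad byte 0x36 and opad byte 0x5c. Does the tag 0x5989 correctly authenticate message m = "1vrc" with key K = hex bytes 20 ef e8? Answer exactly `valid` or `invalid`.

valid

Key hex bytes 20 ef e8 is 3 bytes ≤ B = 6; zero-pad to 6 bytes: K' = 20 ef e8 00 00 00.
K' ⊕ ipad = 16 d9 de 36 36 36; K' ⊕ opad = 7c b3 b4 5c 5c 5c.
Inner hash: even-index sum = 461 mod 256 = 205; odd-index sum = 542 mod 256 = 30 → cd 1e.
Outer hash (recomputed tag): even-index sum = 601 mod 256 = 89; odd-index sum = 393 mod 256 = 137 → 59 89.
Recomputed tag = 5989; claimed = 5989 → match.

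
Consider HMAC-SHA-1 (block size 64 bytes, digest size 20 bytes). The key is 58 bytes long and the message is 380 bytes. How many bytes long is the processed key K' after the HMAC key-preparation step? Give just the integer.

64

Key is 58 ≤ 64 bytes, zero-padded: |K'| = 64.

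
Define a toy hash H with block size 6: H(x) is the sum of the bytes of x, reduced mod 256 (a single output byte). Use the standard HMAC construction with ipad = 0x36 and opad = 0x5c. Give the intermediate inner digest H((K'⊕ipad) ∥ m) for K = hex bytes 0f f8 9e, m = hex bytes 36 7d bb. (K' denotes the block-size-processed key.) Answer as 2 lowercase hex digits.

Key hex bytes 0f f8 9e is 3 bytes ≤ B = 6; zero-pad to 6 bytes: K' = 0f f8 9e 00 00 00.
K' ⊕ ipad = 39 ce a8 36 36 36.
Inner input = 39 ce a8 36 36 36 ∥ 36 7d bb.
Inner hash: sum = 57+206+168+54+54+54+54+125+187 = 959; mod 256 = 191 → bf.

bf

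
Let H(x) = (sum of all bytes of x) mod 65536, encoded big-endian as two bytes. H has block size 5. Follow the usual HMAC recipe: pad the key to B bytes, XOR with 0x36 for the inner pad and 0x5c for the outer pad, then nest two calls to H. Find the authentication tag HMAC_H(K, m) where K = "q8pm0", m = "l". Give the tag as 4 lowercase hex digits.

01c3

Key "q8pm0" = 71 38 70 6d 30 is exactly B = 5 bytes: K' = 71 38 70 6d 30.
K' ⊕ ipad = 47 0e 46 5b 06.  K' ⊕ opad = 2d 64 2c 31 6c.
Inner input = (K'⊕ipad) ∥ m = 47 0e 46 5b 06 ∥ 6c.
Inner hash: sum = 71+14+70+91+6+108 = 360 → 01 68.
Outer input = (K'⊕opad) ∥ inner = 2d 64 2c 31 6c ∥ 01 68.
Outer hash (tag): sum = 45+100+44+49+108+1+104 = 451 → 01 c3.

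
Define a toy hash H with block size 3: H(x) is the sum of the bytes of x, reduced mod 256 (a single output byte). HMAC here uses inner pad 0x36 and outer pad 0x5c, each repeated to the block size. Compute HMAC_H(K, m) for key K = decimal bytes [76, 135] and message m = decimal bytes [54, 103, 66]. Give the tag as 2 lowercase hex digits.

87

Key decimal bytes [76, 135] = 4c 87 is 2 bytes ≤ B = 3; zero-pad to 3 bytes: K' = 4c 87 00.
K' ⊕ ipad = 7a b1 36.  K' ⊕ opad = 10 db 5c.
Inner input = (K'⊕ipad) ∥ m = 7a b1 36 ∥ 36 67 42.
Inner hash: sum = 122+177+54+54+103+66 = 576; mod 256 = 64 → 40.
Outer input = (K'⊕opad) ∥ inner = 10 db 5c ∥ 40.
Outer hash (tag): sum = 16+219+92+64 = 391; mod 256 = 135 → 87.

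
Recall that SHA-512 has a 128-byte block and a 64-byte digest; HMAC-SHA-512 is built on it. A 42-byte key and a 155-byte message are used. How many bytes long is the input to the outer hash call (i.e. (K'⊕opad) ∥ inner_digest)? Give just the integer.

192

Key is 42 ≤ 128 bytes, zero-padded: |K'| = 128.
Outer input = (K'⊕opad) ∥ H(inner) → 128 + 64 = 192 bytes.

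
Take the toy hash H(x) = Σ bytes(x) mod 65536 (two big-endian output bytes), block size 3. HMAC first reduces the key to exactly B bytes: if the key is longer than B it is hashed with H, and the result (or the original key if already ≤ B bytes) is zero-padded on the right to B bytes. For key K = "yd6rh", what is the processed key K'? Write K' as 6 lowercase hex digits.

|K| = 5 > B = 3, so first hash the key.
H(K): sum = 121+100+54+114+104 = 493 → 01 ed.
Zero-pad H(K) = 01 ed to 3 bytes: K' = 01 ed 00.

01ed00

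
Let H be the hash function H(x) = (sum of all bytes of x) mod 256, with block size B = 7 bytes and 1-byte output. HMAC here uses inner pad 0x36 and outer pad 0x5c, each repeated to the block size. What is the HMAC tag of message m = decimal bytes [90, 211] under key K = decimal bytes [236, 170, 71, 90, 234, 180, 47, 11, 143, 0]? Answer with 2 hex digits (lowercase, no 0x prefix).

03

Key decimal bytes [236, 170, 71, 90, 234, 180, 47, 11, 143, 0] = ec aa 47 5a ea b4 2f 0b 8f 00 is 10 bytes > B = 7, so hash it first: H(key) = 9e, then zero-pad to 7 bytes: K' = 9e 00 00 00 00 00 00.
K' ⊕ ipad = a8 36 36 36 36 36 36.  K' ⊕ opad = c2 5c 5c 5c 5c 5c 5c.
Inner input = (K'⊕ipad) ∥ m = a8 36 36 36 36 36 36 ∥ 5a d3.
Inner hash: sum = 168+54+54+54+54+54+54+90+211 = 793; mod 256 = 25 → 19.
Outer input = (K'⊕opad) ∥ inner = c2 5c 5c 5c 5c 5c 5c ∥ 19.
Outer hash (tag): sum = 194+92+92+92+92+92+92+25 = 771; mod 256 = 3 → 03.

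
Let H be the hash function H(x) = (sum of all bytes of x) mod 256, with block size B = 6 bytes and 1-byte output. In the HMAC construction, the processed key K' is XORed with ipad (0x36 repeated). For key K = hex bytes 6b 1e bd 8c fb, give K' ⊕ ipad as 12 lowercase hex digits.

5d288bbacd36

Key hex bytes 6b 1e bd 8c fb is 5 bytes ≤ B = 6; zero-pad to 6 bytes: K' = 6b 1e bd 8c fb 00.
XOR each byte with 0x36: 6b⊕36=5d, 1e⊕36=28, bd⊕36=8b, 8c⊕36=ba, fb⊕36=cd, 00⊕36=36.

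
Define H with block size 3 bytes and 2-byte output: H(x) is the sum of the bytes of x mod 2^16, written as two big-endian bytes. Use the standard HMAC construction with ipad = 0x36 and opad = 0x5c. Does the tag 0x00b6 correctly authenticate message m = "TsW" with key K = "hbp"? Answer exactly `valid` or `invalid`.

valid

Key "hbp" = 68 62 70 is exactly B = 3 bytes: K' = 68 62 70.
K' ⊕ ipad = 5e 54 46; K' ⊕ opad = 34 3e 2c.
Inner hash: sum = 94+84+70+84+115+87 = 534 → 02 16.
Outer hash (recomputed tag): sum = 52+62+44+2+22 = 182 → 00 b6.
Recomputed tag = 00b6; claimed = 00b6 → match.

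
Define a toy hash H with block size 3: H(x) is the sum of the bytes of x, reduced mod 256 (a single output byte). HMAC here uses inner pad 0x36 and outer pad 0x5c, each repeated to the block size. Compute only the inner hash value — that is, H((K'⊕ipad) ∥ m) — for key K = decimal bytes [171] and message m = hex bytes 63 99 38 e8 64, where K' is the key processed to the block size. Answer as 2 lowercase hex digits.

Key decimal bytes [171] = ab is 1 byte ≤ B = 3; zero-pad to 3 bytes: K' = ab 00 00.
K' ⊕ ipad = 9d 36 36.
Inner input = 9d 36 36 ∥ 63 99 38 e8 64.
Inner hash: sum = 157+54+54+99+153+56+232+100 = 905; mod 256 = 137 → 89.

89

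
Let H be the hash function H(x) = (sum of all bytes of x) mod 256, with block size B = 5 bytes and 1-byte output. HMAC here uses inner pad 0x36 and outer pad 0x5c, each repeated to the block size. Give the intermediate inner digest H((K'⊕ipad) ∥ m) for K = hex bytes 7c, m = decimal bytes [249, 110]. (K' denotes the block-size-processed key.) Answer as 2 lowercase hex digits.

Key hex bytes 7c is 1 byte ≤ B = 5; zero-pad to 5 bytes: K' = 7c 00 00 00 00.
K' ⊕ ipad = 4a 36 36 36 36.
Inner input = 4a 36 36 36 36 ∥ f9 6e.
Inner hash: sum = 74+54+54+54+54+249+110 = 649; mod 256 = 137 → 89.

89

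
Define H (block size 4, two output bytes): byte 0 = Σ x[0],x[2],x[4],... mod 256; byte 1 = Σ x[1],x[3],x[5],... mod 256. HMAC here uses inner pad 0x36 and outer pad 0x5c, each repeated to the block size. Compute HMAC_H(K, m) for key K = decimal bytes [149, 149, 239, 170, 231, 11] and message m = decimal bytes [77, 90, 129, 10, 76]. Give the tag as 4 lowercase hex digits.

4088

Key decimal bytes [149, 149, 239, 170, 231, 11] = 95 95 ef aa e7 0b is 6 bytes > B = 4, so hash it first: H(key) = 6b 4a, then zero-pad to 4 bytes: K' = 6b 4a 00 00.
K' ⊕ ipad = 5d 7c 36 36.  K' ⊕ opad = 37 16 5c 5c.
Inner input = (K'⊕ipad) ∥ m = 5d 7c 36 36 ∥ 4d 5a 81 0a 4c.
Inner hash: even-index sum = 429 mod 256 = 173; odd-index sum = 278 mod 256 = 22 → ad 16.
Outer input = (K'⊕opad) ∥ inner = 37 16 5c 5c ∥ ad 16.
Outer hash (tag): even-index sum = 320 mod 256 = 64; odd-index sum = 136 mod 256 = 136 → 40 88.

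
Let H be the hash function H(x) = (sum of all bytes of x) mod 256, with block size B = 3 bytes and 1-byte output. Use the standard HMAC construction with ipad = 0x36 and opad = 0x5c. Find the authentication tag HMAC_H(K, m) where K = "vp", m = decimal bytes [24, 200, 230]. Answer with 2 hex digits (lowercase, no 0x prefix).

Key "vp" = 76 70 is 2 bytes ≤ B = 3; zero-pad to 3 bytes: K' = 76 70 00.
K' ⊕ ipad = 40 46 36.  K' ⊕ opad = 2a 2c 5c.
Inner input = (K'⊕ipad) ∥ m = 40 46 36 ∥ 18 c8 e6.
Inner hash: sum = 64+70+54+24+200+230 = 642; mod 256 = 130 → 82.
Outer input = (K'⊕opad) ∥ inner = 2a 2c 5c ∥ 82.
Outer hash (tag): sum = 42+44+92+130 = 308; mod 256 = 52 → 34.

34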